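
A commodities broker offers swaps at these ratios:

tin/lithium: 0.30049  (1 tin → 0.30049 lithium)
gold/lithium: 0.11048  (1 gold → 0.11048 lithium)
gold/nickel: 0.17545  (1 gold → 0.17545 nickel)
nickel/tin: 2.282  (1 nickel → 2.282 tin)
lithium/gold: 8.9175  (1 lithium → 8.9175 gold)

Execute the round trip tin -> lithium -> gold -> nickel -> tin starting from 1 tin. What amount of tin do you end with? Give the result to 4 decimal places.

1.0729

1 tin × 0.30049 = 0.30049 lithium
0.30049 lithium × 8.9175 = 2.679619575 gold
2.679619575 gold × 0.17545 = 0.47013925443375 nickel
0.47013925443375 nickel × 2.282 = 1.0728577786178175 tin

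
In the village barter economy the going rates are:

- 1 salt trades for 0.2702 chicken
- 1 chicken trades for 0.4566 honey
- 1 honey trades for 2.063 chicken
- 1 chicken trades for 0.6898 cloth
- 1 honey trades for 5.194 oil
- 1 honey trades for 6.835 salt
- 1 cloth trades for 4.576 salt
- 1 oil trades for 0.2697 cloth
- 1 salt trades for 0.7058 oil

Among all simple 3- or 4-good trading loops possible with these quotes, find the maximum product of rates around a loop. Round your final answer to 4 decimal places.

0.8711

cloth→salt→oil→cloth: 4.576 × 0.7058 × 0.2697 = 0.87106
chicken→cloth→salt→chicken: 0.6898 × 4.576 × 0.2702 = 0.85289
honey→salt→chicken→honey: 6.835 × 0.2702 × 0.4566 = 0.84326
Maximum is cloth→salt→oil→cloth at 0.8711; no arbitrage — every cycle loses value.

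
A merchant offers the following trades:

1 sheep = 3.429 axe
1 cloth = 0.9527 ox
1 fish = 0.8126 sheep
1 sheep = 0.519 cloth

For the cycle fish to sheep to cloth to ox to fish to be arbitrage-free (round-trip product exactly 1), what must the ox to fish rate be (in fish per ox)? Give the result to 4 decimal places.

Known legs of the cycle: 0.8126 × 0.519 × 0.9527 = 0.40179112638
For no arbitrage the full-cycle product must be 1, so the missing rate is 1 / 0.40179112638 ≈ 2.488855.

2.4889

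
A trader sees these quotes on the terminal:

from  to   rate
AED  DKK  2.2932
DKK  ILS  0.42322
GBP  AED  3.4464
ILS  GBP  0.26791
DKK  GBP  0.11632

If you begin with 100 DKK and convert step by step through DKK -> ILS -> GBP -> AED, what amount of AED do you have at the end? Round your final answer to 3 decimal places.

100 DKK × 0.42322 = 42.322 ILS
42.322 ILS × 0.26791 = 11.33848702 GBP
11.33848702 GBP × 3.4464 = 39.076961665728 AED

39.077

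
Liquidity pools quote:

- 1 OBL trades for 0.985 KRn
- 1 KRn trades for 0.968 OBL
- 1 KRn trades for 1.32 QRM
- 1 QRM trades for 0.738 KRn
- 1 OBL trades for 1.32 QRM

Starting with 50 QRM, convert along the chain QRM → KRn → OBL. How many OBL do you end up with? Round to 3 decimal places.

35.719

50 QRM × 0.738 = 36.9 KRn
36.9 KRn × 0.968 = 35.7192 OBL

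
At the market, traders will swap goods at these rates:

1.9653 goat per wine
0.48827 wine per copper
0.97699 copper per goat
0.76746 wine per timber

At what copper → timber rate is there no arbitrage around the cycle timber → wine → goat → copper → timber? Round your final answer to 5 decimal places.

Known legs of the cycle: 0.76746 × 1.9653 × 0.97699 = 1.47358340493462
For no arbitrage the full-cycle product must be 1, so the missing rate is 1 / 1.47358340493462 ≈ 0.6786178.

0.67862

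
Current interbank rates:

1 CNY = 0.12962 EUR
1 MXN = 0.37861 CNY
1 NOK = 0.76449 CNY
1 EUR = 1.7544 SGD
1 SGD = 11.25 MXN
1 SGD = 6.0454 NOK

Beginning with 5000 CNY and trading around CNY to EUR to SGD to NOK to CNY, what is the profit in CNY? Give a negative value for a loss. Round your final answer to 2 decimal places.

254.94

5000 CNY × 0.12962 = 648.1 EUR
648.1 EUR × 1.7544 = 1137.02664 SGD
1137.02664 SGD × 6.0454 = 6873.780849456 NOK
6873.780849456 NOK × 0.76449 = 5254.93672160061744 CNY
Net change: 5254.93672160061744 − 5000 = 254.93672160061744 CNY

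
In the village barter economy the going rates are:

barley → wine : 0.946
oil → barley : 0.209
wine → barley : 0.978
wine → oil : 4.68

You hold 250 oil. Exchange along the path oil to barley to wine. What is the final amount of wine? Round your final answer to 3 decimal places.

49.429

250 oil × 0.209 = 52.25 barley
52.25 barley × 0.946 = 49.4285 wine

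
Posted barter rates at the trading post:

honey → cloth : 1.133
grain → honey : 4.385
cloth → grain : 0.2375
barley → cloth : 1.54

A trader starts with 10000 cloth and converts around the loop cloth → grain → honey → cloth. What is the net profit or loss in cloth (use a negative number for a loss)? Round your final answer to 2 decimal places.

10000 cloth × 0.2375 = 2375 grain
2375 grain × 4.385 = 10414.375 honey
10414.375 honey × 1.133 = 11799.486875 cloth
Net change: 11799.486875 − 10000 = 1799.486875 cloth

1799.49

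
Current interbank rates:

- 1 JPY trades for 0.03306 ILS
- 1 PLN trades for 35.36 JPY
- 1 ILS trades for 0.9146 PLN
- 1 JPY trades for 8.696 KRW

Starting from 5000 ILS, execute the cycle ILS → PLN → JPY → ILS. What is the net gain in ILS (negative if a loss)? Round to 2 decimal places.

5000 ILS × 0.9146 = 4573 PLN
4573 PLN × 35.36 = 161701.28 JPY
161701.28 JPY × 0.03306 = 5345.8443168 ILS
Net change: 5345.8443168 − 5000 = 345.8443168 ILS

345.84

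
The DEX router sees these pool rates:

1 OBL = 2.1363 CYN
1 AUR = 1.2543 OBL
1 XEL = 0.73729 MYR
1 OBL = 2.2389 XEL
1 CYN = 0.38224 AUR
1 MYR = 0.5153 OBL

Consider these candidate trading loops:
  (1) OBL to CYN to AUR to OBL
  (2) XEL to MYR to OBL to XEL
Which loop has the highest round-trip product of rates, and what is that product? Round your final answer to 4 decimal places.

1.0242

(1) 2.1363 × 0.38224 × 1.2543 = 1.02424
(2) 0.73729 × 0.5153 × 2.2389 = 0.85062
Highest is cycle (1) at 1.0242 (>1, arbitrage).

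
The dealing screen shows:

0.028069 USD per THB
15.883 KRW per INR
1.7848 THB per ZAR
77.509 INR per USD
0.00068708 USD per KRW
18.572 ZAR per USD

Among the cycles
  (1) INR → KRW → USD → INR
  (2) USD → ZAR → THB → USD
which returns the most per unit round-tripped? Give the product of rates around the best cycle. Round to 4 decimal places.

0.9304

(1) 15.883 × 0.00068708 × 77.509 = 0.84585
(2) 18.572 × 1.7848 × 0.028069 = 0.93041
Highest is cycle (2) at 0.9304 (≤1, no arbitrage).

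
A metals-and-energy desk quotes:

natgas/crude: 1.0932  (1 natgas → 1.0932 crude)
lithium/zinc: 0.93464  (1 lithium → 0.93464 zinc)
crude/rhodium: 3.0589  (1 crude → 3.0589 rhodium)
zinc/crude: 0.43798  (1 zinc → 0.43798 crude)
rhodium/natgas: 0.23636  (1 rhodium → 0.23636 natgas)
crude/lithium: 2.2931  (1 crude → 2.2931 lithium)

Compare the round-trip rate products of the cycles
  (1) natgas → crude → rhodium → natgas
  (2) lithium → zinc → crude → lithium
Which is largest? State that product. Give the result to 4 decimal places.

0.9387

(1) 1.0932 × 3.0589 × 0.23636 = 0.79039
(2) 0.93464 × 0.43798 × 2.2931 = 0.93869
Highest is cycle (2) at 0.9387 (≤1, no arbitrage).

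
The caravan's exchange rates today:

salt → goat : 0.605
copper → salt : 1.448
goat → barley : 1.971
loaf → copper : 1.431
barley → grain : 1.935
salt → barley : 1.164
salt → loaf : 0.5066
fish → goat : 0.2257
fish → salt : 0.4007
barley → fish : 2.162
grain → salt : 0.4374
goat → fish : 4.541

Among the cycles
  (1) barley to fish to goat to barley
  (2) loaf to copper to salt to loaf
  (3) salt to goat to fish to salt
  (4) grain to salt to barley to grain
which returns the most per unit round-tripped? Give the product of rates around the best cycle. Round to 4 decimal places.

1.1008

(1) 2.162 × 0.2257 × 1.971 = 0.96178
(2) 1.431 × 1.448 × 0.5066 = 1.04972
(3) 0.605 × 4.541 × 0.4007 = 1.10085
(4) 0.4374 × 1.164 × 1.935 = 0.98517
Highest is cycle (3) at 1.1008 (>1, arbitrage).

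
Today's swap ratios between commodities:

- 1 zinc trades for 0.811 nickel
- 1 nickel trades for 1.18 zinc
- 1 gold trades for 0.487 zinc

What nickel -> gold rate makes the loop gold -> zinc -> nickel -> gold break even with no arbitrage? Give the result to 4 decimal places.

Known legs of the cycle: 0.487 × 0.811 = 0.394957
For no arbitrage the full-cycle product must be 1, so the missing rate is 1 / 0.394957 ≈ 2.531921.

2.5319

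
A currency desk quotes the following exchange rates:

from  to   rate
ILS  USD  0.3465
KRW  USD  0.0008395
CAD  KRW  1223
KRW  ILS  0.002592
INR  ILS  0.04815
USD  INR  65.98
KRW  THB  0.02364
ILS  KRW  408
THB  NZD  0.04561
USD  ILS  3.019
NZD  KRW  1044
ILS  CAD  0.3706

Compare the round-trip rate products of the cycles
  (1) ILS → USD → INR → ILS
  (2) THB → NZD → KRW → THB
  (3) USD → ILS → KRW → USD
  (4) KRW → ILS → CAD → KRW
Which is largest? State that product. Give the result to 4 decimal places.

(1) 0.3465 × 65.98 × 0.04815 = 1.10081
(2) 0.04561 × 1044 × 0.02364 = 1.12566
(3) 3.019 × 408 × 0.0008395 = 1.03406
(4) 0.002592 × 0.3706 × 1223 = 1.17481
Highest is cycle (4) at 1.1748 (>1, arbitrage).

1.1748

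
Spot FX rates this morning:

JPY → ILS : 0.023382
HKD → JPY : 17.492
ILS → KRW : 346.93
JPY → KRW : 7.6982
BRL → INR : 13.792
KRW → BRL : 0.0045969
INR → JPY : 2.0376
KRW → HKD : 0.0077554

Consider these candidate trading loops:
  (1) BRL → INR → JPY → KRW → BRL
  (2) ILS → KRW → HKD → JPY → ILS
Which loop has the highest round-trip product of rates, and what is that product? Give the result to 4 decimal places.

(1) 13.792 × 2.0376 × 7.6982 × 0.0045969 = 0.99449
(2) 346.93 × 0.0077554 × 17.492 × 0.023382 = 1.10044
Highest is cycle (2) at 1.1004 (>1, arbitrage).

1.1004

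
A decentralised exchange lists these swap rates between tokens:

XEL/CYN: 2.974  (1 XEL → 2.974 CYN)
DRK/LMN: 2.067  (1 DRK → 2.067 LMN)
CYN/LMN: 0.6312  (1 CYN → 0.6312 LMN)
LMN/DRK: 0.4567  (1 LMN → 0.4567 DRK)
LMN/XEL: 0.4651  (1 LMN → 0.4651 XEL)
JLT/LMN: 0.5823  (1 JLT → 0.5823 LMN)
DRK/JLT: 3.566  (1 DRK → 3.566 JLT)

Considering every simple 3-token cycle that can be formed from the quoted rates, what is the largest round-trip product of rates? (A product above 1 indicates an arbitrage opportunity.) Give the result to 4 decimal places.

0.9483

JLT→LMN→DRK→JLT: 0.5823 × 0.4567 × 3.566 = 0.94833
XEL→CYN→LMN→XEL: 2.974 × 0.6312 × 0.4651 = 0.87308
Maximum is JLT→LMN→DRK→JLT at 0.9483; no arbitrage — every cycle loses value.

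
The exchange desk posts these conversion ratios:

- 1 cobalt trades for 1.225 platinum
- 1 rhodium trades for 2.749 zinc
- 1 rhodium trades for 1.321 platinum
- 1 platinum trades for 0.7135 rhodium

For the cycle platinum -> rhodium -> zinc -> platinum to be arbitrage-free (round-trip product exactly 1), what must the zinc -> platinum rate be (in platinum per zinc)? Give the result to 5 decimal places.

0.50984

Known legs of the cycle: 0.7135 × 2.749 = 1.9614115
For no arbitrage the full-cycle product must be 1, so the missing rate is 1 / 1.9614115 ≈ 0.5098369.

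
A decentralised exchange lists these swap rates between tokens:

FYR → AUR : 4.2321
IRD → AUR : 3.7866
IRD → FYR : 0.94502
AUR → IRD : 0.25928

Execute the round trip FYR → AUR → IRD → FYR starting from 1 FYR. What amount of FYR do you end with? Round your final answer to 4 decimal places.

1 FYR × 4.2321 = 4.2321 AUR
4.2321 AUR × 0.25928 = 1.097298888 IRD
1.097298888 IRD × 0.94502 = 1.03696939513776 FYR

1.0370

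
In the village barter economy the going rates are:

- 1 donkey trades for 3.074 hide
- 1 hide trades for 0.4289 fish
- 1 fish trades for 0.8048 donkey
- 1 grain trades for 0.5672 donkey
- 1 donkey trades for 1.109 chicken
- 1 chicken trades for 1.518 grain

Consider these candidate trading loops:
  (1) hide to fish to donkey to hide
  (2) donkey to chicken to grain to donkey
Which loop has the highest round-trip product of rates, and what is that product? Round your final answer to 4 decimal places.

(1) 0.4289 × 0.8048 × 3.074 = 1.06108
(2) 1.109 × 1.518 × 0.5672 = 0.95486
Highest is cycle (1) at 1.0611 (>1, arbitrage).

1.0611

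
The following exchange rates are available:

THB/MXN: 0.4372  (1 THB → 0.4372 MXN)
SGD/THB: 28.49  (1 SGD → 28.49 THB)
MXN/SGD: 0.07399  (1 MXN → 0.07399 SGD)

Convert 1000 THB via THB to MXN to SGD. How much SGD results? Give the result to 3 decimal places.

32.348

1000 THB × 0.4372 = 437.2 MXN
437.2 MXN × 0.07399 = 32.348428 SGD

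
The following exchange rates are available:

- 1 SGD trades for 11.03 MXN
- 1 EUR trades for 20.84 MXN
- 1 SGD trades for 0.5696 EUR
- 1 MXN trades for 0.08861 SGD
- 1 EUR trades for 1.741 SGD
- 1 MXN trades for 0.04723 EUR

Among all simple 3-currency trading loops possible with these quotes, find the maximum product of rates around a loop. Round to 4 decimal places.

1.0518

EUR→MXN→SGD→EUR: 20.84 × 0.08861 × 0.5696 = 1.05184
EUR→SGD→MXN→EUR: 1.741 × 11.03 × 0.04723 = 0.90697
Maximum is EUR→MXN→SGD→EUR at 1.0518; arbitrage exists.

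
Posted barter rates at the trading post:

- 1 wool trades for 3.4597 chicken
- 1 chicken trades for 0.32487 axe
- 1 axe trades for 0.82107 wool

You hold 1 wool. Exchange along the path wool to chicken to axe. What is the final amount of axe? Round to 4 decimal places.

1.1240

1 wool × 3.4597 = 3.4597 chicken
3.4597 chicken × 0.32487 = 1.123952739 axe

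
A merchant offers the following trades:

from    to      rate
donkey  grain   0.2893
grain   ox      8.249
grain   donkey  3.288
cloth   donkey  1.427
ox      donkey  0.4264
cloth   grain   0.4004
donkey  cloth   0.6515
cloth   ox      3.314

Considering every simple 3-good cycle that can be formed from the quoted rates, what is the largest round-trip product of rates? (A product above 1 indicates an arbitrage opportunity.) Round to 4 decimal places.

1.0176

grain→ox→donkey→grain: 8.249 × 0.4264 × 0.2893 = 1.01758
cloth→ox→donkey→cloth: 3.314 × 0.4264 × 0.6515 = 0.92063
cloth→grain→donkey→cloth: 0.4004 × 3.288 × 0.6515 = 0.85771
Maximum is grain→ox→donkey→grain at 1.0176; arbitrage exists.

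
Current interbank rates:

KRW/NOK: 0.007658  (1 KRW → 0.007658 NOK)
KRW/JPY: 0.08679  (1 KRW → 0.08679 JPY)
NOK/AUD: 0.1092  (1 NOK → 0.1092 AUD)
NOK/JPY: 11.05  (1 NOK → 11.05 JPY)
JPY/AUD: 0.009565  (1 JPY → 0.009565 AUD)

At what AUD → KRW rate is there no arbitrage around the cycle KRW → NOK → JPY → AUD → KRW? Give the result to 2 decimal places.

1235.48

Known legs of the cycle: 0.007658 × 11.05 × 0.009565 = 0.0008093989085
For no arbitrage the full-cycle product must be 1, so the missing rate is 1 / 0.0008093989085 ≈ 1235.4847.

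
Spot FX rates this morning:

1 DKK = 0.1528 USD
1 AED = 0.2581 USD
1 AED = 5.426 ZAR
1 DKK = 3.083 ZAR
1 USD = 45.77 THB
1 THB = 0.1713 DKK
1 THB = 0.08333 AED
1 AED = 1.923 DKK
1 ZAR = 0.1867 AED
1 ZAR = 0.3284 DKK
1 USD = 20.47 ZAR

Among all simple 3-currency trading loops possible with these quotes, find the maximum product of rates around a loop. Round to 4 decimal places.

1.1980

DKK→USD→THB→DKK: 0.1528 × 45.77 × 0.1713 = 1.19801
DKK→ZAR→AED→DKK: 3.083 × 0.1867 × 1.923 = 1.10687
DKK→USD→ZAR→DKK: 0.1528 × 20.47 × 0.3284 = 1.02717
ZAR→AED→USD→ZAR: 0.1867 × 0.2581 × 20.47 = 0.98639
THB→AED→USD→THB: 0.08333 × 0.2581 × 45.77 = 0.98440
Maximum is DKK→USD→THB→DKK at 1.1980; arbitrage exists.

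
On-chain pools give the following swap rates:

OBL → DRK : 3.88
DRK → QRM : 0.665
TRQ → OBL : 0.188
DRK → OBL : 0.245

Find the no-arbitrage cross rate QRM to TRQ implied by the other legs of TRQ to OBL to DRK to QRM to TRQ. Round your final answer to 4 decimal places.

Known legs of the cycle: 0.188 × 3.88 × 0.665 = 0.4850776
For no arbitrage the full-cycle product must be 1, so the missing rate is 1 / 0.4850776 ≈ 2.061526.

2.0615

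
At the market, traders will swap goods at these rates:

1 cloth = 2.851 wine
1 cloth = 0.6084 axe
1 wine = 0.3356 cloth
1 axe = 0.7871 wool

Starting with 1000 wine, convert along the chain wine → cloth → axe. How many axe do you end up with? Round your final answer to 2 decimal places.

204.18

1000 wine × 0.3356 = 335.6 cloth
335.6 cloth × 0.6084 = 204.17904 axe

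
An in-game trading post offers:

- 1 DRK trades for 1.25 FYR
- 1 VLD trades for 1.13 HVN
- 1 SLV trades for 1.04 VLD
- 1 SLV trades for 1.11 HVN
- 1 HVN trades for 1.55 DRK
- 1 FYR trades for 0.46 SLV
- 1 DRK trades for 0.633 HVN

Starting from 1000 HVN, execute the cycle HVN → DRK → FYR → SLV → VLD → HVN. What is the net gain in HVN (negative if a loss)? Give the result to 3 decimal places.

1000 HVN × 1.55 = 1550 DRK
1550 DRK × 1.25 = 1937.5 FYR
1937.5 FYR × 0.46 = 891.25 SLV
891.25 SLV × 1.04 = 926.9 VLD
926.9 VLD × 1.13 = 1047.397 HVN
Net change: 1047.397 − 1000 = 47.397 HVN

47.397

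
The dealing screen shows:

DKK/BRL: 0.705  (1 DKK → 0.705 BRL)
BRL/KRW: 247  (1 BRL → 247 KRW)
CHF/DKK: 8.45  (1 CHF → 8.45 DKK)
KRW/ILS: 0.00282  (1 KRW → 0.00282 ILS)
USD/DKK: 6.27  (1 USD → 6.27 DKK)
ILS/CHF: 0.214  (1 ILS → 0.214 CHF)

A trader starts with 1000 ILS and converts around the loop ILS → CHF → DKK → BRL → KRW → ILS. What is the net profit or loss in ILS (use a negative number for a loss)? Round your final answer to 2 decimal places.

1000 ILS × 0.214 = 214 CHF
214 CHF × 8.45 = 1808.3 DKK
1808.3 DKK × 0.705 = 1274.8515 BRL
1274.8515 BRL × 247 = 314888.3205 KRW
314888.3205 KRW × 0.00282 = 887.98506381 ILS
Net change: 887.98506381 − 1000 = -112.01493619 ILS

-112.01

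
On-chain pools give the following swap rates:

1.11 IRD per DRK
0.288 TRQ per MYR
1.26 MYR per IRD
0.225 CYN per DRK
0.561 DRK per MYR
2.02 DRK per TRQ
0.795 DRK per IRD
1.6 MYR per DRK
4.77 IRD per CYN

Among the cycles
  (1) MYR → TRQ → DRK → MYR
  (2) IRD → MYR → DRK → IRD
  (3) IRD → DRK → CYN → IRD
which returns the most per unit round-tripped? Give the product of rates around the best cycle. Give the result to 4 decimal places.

(1) 0.288 × 2.02 × 1.6 = 0.93082
(2) 1.26 × 0.561 × 1.11 = 0.78461
(3) 0.795 × 0.225 × 4.77 = 0.85323
Highest is cycle (1) at 0.9308 (≤1, no arbitrage).

0.9308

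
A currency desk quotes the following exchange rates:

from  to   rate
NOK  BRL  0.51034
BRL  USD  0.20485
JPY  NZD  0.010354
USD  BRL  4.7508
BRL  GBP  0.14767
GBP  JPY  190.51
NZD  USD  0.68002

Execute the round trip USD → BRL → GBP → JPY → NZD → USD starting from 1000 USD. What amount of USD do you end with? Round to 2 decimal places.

941.04

1000 USD × 4.7508 = 4750.8 BRL
4750.8 BRL × 0.14767 = 701.550636 GBP
701.550636 GBP × 190.51 = 133652.41166436 JPY
133652.41166436 JPY × 0.010354 = 1383.83707037278344 NZD
1383.83707037278344 NZD × 0.68002 = 941.0368845949001948688 USD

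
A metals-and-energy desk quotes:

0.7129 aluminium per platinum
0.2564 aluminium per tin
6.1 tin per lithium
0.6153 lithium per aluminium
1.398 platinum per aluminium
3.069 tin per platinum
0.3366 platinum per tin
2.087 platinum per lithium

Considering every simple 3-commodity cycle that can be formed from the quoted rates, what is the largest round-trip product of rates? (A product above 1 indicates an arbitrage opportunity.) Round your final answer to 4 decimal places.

1.1001

tin→aluminium→platinum→tin: 0.2564 × 1.398 × 3.069 = 1.10007
tin→aluminium→lithium→tin: 0.2564 × 0.6153 × 6.1 = 0.96235
aluminium→lithium→platinum→aluminium: 0.6153 × 2.087 × 0.7129 = 0.91546
Maximum is tin→aluminium→platinum→tin at 1.1001; arbitrage exists.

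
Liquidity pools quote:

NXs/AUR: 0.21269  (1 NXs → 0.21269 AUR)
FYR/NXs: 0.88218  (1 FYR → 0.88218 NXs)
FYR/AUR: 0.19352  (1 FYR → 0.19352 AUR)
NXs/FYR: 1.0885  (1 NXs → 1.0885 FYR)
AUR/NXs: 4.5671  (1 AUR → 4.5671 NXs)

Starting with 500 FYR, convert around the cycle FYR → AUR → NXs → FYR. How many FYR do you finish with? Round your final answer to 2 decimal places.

500 FYR × 0.19352 = 96.76 AUR
96.76 AUR × 4.5671 = 441.912596 NXs
441.912596 NXs × 1.0885 = 481.021860746 FYR

481.02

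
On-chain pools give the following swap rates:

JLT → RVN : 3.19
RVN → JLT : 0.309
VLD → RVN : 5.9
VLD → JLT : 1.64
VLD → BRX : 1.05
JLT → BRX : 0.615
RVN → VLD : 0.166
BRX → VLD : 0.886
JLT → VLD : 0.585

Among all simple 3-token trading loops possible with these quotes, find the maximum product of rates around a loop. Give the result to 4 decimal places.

JLT→VLD→RVN→JLT: 0.585 × 5.9 × 0.309 = 1.06651
JLT→BRX→VLD→JLT: 0.615 × 0.886 × 1.64 = 0.89362
JLT→RVN→VLD→JLT: 3.19 × 0.166 × 1.64 = 0.86845
Maximum is JLT→VLD→RVN→JLT at 1.0665; arbitrage exists.

1.0665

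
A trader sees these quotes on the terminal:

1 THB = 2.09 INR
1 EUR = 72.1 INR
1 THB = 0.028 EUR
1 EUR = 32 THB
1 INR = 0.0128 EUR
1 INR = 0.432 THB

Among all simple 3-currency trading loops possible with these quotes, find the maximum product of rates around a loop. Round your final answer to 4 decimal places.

0.8721

INR→THB→EUR→INR: 0.432 × 0.028 × 72.1 = 0.87212
INR→EUR→THB→INR: 0.0128 × 32 × 2.09 = 0.85606
Maximum is INR→THB→EUR→INR at 0.8721; no arbitrage — every cycle loses value.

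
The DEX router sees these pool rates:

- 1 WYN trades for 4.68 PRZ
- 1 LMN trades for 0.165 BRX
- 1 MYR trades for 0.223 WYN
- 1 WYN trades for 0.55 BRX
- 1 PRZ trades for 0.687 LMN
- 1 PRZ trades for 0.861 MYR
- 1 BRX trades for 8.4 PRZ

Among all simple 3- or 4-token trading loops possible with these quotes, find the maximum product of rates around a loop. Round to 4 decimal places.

0.9522

BRX→PRZ→LMN→BRX: 8.4 × 0.687 × 0.165 = 0.95218
PRZ→MYR→WYN→PRZ: 0.861 × 0.223 × 4.68 = 0.89857
BRX→PRZ→MYR→WYN→BRX: 8.4 × 0.861 × 0.223 × 0.55 = 0.88705
Maximum is BRX→PRZ→LMN→BRX at 0.9522; no arbitrage — every cycle loses value.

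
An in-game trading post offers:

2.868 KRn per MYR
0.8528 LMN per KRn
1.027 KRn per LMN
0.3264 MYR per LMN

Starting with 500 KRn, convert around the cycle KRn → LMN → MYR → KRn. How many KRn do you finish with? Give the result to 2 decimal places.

500 KRn × 0.8528 = 426.4 LMN
426.4 LMN × 0.3264 = 139.17696 MYR
139.17696 MYR × 2.868 = 399.15952128 KRn

399.16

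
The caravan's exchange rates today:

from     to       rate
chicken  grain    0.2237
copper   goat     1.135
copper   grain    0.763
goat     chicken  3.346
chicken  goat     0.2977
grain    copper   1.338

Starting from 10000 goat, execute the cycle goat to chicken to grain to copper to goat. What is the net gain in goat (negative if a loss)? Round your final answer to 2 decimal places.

10000 goat × 3.346 = 33460 chicken
33460 chicken × 0.2237 = 7485.002 grain
7485.002 grain × 1.338 = 10014.932676 copper
10014.932676 copper × 1.135 = 11366.94858726 goat
Net change: 11366.94858726 − 10000 = 1366.94858726 goat

1366.95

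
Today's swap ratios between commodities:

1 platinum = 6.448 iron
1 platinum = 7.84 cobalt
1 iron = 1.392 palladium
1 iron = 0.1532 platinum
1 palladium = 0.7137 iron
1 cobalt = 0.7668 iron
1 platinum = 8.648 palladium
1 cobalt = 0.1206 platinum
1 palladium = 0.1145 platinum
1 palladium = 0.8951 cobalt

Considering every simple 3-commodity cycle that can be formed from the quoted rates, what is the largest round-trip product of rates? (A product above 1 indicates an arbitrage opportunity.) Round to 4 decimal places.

platinum→iron→palladium→platinum: 6.448 × 1.392 × 0.1145 = 1.02771
cobalt→iron→palladium→cobalt: 0.7668 × 1.392 × 0.8951 = 0.95542
platinum→palladium→iron→platinum: 8.648 × 0.7137 × 0.1532 = 0.94556
platinum→palladium→cobalt→platinum: 8.648 × 0.8951 × 0.1206 = 0.93354
platinum→cobalt→iron→platinum: 7.84 × 0.7668 × 0.1532 = 0.92099
Maximum is platinum→iron→palladium→platinum at 1.0277; arbitrage exists.

1.0277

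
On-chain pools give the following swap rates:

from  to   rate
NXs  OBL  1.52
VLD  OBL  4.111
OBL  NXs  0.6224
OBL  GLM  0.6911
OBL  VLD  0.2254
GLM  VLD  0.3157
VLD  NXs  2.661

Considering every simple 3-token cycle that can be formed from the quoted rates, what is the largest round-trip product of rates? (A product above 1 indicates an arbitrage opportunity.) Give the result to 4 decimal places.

0.9117

OBL→VLD→NXs→OBL: 0.2254 × 2.661 × 1.52 = 0.91168
OBL→GLM→VLD→OBL: 0.6911 × 0.3157 × 4.111 = 0.89694
Maximum is OBL→VLD→NXs→OBL at 0.9117; no arbitrage — every cycle loses value.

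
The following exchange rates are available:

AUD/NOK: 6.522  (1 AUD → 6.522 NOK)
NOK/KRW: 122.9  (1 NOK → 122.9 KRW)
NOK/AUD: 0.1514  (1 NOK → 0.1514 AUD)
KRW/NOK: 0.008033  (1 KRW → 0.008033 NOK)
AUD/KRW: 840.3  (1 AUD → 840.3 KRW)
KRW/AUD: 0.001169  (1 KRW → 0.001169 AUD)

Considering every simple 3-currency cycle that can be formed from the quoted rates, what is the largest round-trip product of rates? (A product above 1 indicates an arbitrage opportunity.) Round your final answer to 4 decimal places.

1.0220

NOK→AUD→KRW→NOK: 0.1514 × 840.3 × 0.008033 = 1.02197
NOK→KRW→AUD→NOK: 122.9 × 0.001169 × 6.522 = 0.93702
Maximum is NOK→AUD→KRW→NOK at 1.0220; arbitrage exists.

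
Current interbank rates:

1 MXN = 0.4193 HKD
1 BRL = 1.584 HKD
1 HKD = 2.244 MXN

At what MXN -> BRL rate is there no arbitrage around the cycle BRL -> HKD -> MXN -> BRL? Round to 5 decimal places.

0.28133

Known legs of the cycle: 1.584 × 2.244 = 3.554496
For no arbitrage the full-cycle product must be 1, so the missing rate is 1 / 3.554496 ≈ 0.2813338.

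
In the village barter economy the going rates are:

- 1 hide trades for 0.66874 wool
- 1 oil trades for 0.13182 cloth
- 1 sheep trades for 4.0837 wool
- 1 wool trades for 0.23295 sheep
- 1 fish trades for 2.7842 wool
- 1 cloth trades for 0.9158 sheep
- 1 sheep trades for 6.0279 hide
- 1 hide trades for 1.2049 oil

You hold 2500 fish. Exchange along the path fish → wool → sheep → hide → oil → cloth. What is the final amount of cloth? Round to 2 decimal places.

2500 fish × 2.7842 = 6960.5 wool
6960.5 wool × 0.23295 = 1621.448475 sheep
1621.448475 sheep × 6.0279 = 9773.9292624525 hide
9773.9292624525 hide × 1.2049 = 11776.60736832901725 oil
11776.60736832901725 oil × 0.13182 = 1552.392383293131053895 cloth

1552.39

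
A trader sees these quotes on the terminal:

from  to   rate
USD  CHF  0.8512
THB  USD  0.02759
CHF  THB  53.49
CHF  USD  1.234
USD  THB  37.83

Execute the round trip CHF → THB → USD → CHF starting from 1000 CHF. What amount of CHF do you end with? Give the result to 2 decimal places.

1256.19

1000 CHF × 53.49 = 53490 THB
53490 THB × 0.02759 = 1475.7891 USD
1475.7891 USD × 0.8512 = 1256.19168192 CHF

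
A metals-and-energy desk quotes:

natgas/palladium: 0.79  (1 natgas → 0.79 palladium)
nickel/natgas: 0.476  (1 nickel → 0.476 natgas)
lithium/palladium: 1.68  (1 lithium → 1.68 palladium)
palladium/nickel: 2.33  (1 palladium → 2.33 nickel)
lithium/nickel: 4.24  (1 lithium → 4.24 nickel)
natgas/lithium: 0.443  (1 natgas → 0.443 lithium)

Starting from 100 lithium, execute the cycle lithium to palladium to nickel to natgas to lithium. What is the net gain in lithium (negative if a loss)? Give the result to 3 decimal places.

-17.458

100 lithium × 1.68 = 168 palladium
168 palladium × 2.33 = 391.44 nickel
391.44 nickel × 0.476 = 186.32544 natgas
186.32544 natgas × 0.443 = 82.54216992 lithium
Net change: 82.54216992 − 100 = -17.45783008 lithium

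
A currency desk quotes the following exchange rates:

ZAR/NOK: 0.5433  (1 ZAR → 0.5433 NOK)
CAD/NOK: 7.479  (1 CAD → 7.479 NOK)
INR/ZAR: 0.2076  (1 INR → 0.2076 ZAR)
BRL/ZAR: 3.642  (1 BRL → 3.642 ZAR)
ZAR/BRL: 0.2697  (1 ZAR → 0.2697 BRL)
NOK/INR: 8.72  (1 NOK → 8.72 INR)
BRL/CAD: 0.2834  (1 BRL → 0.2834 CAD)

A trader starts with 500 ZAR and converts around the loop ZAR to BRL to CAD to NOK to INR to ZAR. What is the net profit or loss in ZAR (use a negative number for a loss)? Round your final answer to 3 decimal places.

500 ZAR × 0.2697 = 134.85 BRL
134.85 BRL × 0.2834 = 38.21649 CAD
38.21649 CAD × 7.479 = 285.82112871 NOK
285.82112871 NOK × 8.72 = 2492.3602423512 INR
2492.3602423512 INR × 0.2076 = 517.41398631210912 ZAR
Net change: 517.41398631210912 − 500 = 17.41398631210912 ZAR

17.414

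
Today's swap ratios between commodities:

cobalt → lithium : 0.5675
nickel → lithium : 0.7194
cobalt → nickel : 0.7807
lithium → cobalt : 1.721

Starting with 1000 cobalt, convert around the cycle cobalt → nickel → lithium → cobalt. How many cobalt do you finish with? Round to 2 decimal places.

1000 cobalt × 0.7807 = 780.7 nickel
780.7 nickel × 0.7194 = 561.63558 lithium
561.63558 lithium × 1.721 = 966.57483318 cobalt

966.57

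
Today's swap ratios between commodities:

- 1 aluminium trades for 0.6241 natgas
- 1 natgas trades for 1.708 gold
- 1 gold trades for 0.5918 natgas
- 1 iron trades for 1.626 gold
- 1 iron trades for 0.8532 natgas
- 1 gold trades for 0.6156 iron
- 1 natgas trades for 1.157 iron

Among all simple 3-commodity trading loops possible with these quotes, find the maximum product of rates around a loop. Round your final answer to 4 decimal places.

iron→gold→natgas→iron: 1.626 × 0.5918 × 1.157 = 1.11334
iron→natgas→gold→iron: 0.8532 × 1.708 × 0.6156 = 0.89709
Maximum is iron→gold→natgas→iron at 1.1133; arbitrage exists.

1.1133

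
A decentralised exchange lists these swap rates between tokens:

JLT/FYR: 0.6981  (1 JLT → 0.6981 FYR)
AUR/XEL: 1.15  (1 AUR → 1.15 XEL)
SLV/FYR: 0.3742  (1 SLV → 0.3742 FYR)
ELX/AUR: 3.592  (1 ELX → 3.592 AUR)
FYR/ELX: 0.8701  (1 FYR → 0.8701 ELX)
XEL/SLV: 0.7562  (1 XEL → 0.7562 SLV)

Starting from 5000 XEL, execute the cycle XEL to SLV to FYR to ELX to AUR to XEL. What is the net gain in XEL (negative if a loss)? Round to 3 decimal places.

5000 XEL × 0.7562 = 3781 SLV
3781 SLV × 0.3742 = 1414.8502 FYR
1414.8502 FYR × 0.8701 = 1231.06115902 ELX
1231.06115902 ELX × 3.592 = 4421.97168319984 AUR
4421.97168319984 AUR × 1.15 = 5085.267435679816 XEL
Net change: 5085.267435679816 − 5000 = 85.267435679816 XEL

85.267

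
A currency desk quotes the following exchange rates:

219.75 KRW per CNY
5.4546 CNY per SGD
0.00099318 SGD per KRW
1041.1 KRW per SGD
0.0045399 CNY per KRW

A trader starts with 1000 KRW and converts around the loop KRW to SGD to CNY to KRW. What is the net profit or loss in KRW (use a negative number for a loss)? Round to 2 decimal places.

190.47

1000 KRW × 0.00099318 = 0.99318 SGD
0.99318 SGD × 5.4546 = 5.417399628 CNY
5.417399628 CNY × 219.75 = 1190.473568253 KRW
Net change: 1190.473568253 − 1000 = 190.473568253 KRW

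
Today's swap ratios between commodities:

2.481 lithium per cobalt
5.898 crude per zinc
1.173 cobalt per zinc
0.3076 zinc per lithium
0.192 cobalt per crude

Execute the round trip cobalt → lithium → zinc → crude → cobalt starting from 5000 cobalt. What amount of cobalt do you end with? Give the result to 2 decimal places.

5000 cobalt × 2.481 = 12405 lithium
12405 lithium × 0.3076 = 3815.778 zinc
3815.778 zinc × 5.898 = 22505.458644 crude
22505.458644 crude × 0.192 = 4321.048059648 cobalt

4321.05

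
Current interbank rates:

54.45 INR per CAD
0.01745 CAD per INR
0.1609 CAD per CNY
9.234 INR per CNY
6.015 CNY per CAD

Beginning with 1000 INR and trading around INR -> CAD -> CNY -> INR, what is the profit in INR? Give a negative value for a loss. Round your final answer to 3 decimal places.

-30.783

1000 INR × 0.01745 = 17.45 CAD
17.45 CAD × 6.015 = 104.96175 CNY
104.96175 CNY × 9.234 = 969.2167995 INR
Net change: 969.2167995 − 1000 = -30.7832005 INR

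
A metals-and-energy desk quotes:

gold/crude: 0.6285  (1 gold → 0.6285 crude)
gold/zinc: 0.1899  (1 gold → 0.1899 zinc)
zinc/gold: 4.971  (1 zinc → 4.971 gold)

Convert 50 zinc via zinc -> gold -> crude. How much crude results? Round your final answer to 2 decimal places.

156.21

50 zinc × 4.971 = 248.55 gold
248.55 gold × 0.6285 = 156.213675 crude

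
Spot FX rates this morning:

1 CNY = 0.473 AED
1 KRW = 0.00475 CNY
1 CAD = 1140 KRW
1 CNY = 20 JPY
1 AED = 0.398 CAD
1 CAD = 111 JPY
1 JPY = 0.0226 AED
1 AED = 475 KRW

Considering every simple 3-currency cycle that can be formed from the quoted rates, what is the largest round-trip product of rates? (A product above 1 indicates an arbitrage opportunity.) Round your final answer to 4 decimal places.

1.0672

AED→KRW→CNY→AED: 475 × 0.00475 × 0.473 = 1.06721
AED→CAD→JPY→AED: 0.398 × 111 × 0.0226 = 0.99842
Maximum is AED→KRW→CNY→AED at 1.0672; arbitrage exists.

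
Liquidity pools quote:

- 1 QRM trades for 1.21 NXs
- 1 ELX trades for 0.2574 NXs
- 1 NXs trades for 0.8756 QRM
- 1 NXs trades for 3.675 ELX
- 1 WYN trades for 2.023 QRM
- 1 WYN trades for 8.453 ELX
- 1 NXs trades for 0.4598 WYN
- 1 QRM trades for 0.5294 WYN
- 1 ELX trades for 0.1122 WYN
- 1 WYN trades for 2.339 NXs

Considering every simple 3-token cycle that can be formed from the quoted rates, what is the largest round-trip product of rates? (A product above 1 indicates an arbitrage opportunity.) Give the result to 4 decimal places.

1.1255

NXs→WYN→QRM→NXs: 0.4598 × 2.023 × 1.21 = 1.12551
NXs→QRM→WYN→NXs: 0.8756 × 0.5294 × 2.339 = 1.08423
NXs→WYN→ELX→NXs: 0.4598 × 8.453 × 0.2574 = 1.00043
NXs→ELX→WYN→NXs: 3.675 × 0.1122 × 2.339 = 0.96445
Maximum is NXs→WYN→QRM→NXs at 1.1255; arbitrage exists.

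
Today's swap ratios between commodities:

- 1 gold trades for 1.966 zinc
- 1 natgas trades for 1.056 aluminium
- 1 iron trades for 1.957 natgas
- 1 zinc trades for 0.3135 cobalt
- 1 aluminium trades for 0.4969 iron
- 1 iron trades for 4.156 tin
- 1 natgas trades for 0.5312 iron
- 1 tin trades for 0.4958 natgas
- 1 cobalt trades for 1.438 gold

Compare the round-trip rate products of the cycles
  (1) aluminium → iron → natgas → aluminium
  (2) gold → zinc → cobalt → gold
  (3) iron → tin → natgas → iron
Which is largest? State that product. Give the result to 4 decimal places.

1.0946

(1) 0.4969 × 1.957 × 1.056 = 1.02689
(2) 1.966 × 0.3135 × 1.438 = 0.88630
(3) 4.156 × 0.4958 × 0.5312 = 1.09456
Highest is cycle (3) at 1.0946 (>1, arbitrage).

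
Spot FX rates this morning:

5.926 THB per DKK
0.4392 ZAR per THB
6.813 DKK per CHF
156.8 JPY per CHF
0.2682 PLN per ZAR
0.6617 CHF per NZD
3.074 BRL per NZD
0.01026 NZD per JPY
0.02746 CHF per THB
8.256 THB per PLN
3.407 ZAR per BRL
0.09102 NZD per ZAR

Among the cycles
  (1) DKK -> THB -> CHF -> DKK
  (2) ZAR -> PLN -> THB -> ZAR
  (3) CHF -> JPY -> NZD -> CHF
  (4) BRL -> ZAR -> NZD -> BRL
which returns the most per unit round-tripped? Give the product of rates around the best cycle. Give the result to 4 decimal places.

1.1087

(1) 5.926 × 0.02746 × 6.813 = 1.10867
(2) 0.2682 × 8.256 × 0.4392 = 0.97250
(3) 156.8 × 0.01026 × 0.6617 = 1.06452
(4) 3.407 × 0.09102 × 3.074 = 0.95326
Highest is cycle (1) at 1.1087 (>1, arbitrage).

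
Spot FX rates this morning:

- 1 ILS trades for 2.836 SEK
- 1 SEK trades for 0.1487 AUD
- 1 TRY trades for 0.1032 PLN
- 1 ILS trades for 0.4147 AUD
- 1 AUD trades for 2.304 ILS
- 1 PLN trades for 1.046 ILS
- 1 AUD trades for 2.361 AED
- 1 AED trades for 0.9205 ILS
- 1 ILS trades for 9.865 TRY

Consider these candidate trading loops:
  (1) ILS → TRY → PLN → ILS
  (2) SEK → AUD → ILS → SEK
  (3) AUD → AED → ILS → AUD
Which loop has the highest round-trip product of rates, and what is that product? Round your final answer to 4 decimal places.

1.0649

(1) 9.865 × 0.1032 × 1.046 = 1.06490
(2) 0.1487 × 2.304 × 2.836 = 0.97163
(3) 2.361 × 0.9205 × 0.4147 = 0.90127
Highest is cycle (1) at 1.0649 (>1, arbitrage).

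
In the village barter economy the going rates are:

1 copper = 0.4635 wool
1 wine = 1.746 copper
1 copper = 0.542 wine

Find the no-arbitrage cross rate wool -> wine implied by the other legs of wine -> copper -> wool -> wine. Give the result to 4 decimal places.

1.2357

Known legs of the cycle: 1.746 × 0.4635 = 0.809271
For no arbitrage the full-cycle product must be 1, so the missing rate is 1 / 0.809271 ≈ 1.235680.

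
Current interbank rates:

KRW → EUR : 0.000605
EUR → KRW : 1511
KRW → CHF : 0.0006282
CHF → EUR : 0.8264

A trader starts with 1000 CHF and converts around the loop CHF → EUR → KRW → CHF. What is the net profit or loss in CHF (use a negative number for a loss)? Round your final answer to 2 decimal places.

-215.57

1000 CHF × 0.8264 = 826.4 EUR
826.4 EUR × 1511 = 1248690.4 KRW
1248690.4 KRW × 0.0006282 = 784.42730928 CHF
Net change: 784.42730928 − 1000 = -215.57269072 CHF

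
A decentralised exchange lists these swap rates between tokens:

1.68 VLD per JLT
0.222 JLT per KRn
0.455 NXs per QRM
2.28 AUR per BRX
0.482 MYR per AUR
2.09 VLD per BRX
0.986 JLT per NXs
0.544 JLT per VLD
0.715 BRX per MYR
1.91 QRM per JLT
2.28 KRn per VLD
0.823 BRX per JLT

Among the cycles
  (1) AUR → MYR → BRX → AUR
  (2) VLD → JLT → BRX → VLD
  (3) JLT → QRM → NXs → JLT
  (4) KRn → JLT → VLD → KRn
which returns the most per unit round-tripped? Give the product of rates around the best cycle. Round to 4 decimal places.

(1) 0.482 × 0.715 × 2.28 = 0.78576
(2) 0.544 × 0.823 × 2.09 = 0.93572
(3) 1.91 × 0.455 × 0.986 = 0.85688
(4) 0.222 × 1.68 × 2.28 = 0.85035
Highest is cycle (2) at 0.9357 (≤1, no arbitrage).

0.9357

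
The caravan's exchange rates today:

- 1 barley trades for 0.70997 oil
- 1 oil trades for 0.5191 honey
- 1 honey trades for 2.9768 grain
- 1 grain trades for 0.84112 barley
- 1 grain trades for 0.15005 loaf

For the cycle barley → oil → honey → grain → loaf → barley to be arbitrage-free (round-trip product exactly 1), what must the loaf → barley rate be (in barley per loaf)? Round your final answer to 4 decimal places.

6.0747

Known legs of the cycle: 0.70997 × 0.5191 × 2.9768 × 0.15005 = 0.16461775836539468
For no arbitrage the full-cycle product must be 1, so the missing rate is 1 / 0.16461775836539468 ≈ 6.074679.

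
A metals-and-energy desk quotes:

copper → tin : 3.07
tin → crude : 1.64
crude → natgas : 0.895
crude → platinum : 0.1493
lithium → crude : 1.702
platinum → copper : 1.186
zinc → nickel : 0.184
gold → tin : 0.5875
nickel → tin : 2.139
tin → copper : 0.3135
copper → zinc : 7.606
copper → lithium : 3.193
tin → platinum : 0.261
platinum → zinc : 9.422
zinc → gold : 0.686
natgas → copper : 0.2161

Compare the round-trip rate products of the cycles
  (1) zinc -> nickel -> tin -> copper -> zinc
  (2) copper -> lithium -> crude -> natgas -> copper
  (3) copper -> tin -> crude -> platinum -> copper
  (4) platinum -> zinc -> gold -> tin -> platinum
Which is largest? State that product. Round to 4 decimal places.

(1) 0.184 × 2.139 × 0.3135 × 7.606 = 0.93847
(2) 3.193 × 1.702 × 0.895 × 0.2161 = 1.05108
(3) 3.07 × 1.64 × 0.1493 × 1.186 = 0.89151
(4) 9.422 × 0.686 × 0.5875 × 0.261 = 0.99110
Highest is cycle (2) at 1.0511 (>1, arbitrage).

1.0511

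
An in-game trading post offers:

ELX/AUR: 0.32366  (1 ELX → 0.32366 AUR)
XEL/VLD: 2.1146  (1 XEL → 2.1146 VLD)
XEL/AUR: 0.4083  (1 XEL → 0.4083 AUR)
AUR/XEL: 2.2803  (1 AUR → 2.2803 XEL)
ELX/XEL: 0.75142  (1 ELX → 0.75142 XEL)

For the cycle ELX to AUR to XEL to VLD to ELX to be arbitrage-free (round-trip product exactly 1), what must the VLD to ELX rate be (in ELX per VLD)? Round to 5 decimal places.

Known legs of the cycle: 0.32366 × 2.2803 × 2.1146 = 1.5606633975108
For no arbitrage the full-cycle product must be 1, so the missing rate is 1 / 1.5606633975108 ≈ 0.6407532.

0.64075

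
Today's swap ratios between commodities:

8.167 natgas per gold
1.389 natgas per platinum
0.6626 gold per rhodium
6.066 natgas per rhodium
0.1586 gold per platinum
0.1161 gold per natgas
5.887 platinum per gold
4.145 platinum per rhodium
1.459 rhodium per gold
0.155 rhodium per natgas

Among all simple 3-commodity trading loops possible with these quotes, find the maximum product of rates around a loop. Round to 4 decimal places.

gold→rhodium→natgas→gold: 1.459 × 6.066 × 0.1161 = 1.02752
gold→rhodium→platinum→gold: 1.459 × 4.145 × 0.1586 = 0.95914
gold→platinum→natgas→gold: 5.887 × 1.389 × 0.1161 = 0.94935
rhodium→platinum→natgas→rhodium: 4.145 × 1.389 × 0.155 = 0.89240
gold→natgas→rhodium→gold: 8.167 × 0.155 × 0.6626 = 0.83878
Maximum is gold→rhodium→natgas→gold at 1.0275; arbitrage exists.

1.0275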